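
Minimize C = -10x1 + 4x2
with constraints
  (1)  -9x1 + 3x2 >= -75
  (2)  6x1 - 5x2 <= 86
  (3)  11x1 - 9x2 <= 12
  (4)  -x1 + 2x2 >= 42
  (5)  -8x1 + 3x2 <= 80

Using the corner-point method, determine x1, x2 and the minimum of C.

x1 = 92/5, x2 = 151/5, minimum C = -316/5

Corner points and C = -10x1 + 4x2:
  (92/5, 151/5) → C = -316/5
  (155, 440) → C = 210
  (-34/13, 256/13) → C = 1364/13

At the optimal vertex, -9x1 + 3x2 = -75 and -x1 + 2x2 = 42.
Solving simultaneously gives x1 = 92/5, x2 = 151/5.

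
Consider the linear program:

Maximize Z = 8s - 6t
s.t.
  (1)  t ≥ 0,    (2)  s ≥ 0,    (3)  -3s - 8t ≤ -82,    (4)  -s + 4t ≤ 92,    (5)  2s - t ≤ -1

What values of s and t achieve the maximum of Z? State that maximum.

s = 74/19, t = 167/19, maximum Z = -410/19

Corner points and Z = 8s - 6t:
  (0, 41/4) → Z = -123/2
  (0, 23) → Z = -138
  (74/19, 167/19) → Z = -410/19
  (88/7, 183/7) → Z = -394/7

The optimum lies where -3s - 8t = -82 and 2s - t = -1.
Solving simultaneously gives s = 74/19, t = 167/19.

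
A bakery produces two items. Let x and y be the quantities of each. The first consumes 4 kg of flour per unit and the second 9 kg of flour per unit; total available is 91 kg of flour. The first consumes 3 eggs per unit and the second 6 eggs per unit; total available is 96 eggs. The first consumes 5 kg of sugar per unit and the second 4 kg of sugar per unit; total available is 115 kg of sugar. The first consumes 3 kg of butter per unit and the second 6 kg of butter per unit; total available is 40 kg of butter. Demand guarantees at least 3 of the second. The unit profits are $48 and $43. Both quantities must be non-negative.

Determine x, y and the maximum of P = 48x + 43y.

Corner points and P = 48x + 43y:
  (0, 20/3) → P = 860/3
  (0, 3) → P = 129
  (22/3, 3) → P = 481

x = 22/3, y = 3, maximum P = 481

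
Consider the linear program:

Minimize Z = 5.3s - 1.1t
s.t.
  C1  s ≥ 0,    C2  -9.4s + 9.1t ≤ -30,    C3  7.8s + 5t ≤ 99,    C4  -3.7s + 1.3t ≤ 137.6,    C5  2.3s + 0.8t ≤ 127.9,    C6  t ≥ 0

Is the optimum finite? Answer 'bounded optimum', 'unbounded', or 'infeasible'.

Corner points and Z = 5.3s - 1.1t:
  (52545/5899, 34830/5899) → Z = 480351/11798
  (150/47, 0) → Z = 795/47
  (165/13, 0) → Z = 1749/26
The feasible region has finitely many vertices and no improving ray; the minimum is 795/47 at (150/47, 0).

bounded optimum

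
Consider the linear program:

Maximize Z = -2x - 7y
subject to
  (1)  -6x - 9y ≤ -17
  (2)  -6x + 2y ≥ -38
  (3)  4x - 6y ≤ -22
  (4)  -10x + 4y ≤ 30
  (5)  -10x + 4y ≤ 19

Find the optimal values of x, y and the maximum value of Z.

x = -13/22, y = 36/11, maximum Z = -239/11

Corner points and Z = -2x - 7y:
  (68/7, 71/7) → Z = -633/7
  (95/2, 247/2) → Z = -1919/2
  (-13/22, 36/11) → Z = -239/11

At the optimal vertex, 4x - 6y = -22 and -10x + 4y = 19.
Solving simultaneously gives x = -13/22, y = 36/11.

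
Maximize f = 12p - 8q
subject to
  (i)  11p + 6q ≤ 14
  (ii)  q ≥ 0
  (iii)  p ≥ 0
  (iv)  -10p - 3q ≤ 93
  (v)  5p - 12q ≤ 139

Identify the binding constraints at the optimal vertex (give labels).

(i) and (ii)

Vertices and f = 12p - 8q:
  (14/11, 0) → f = 168/11
  (0, 7/3) → f = -56/3
  (0, 0) → f = 0

The maximum is at (14/11, 0). Substituting into each constraint, equality holds for (i) and (ii); the remaining constraints have slack.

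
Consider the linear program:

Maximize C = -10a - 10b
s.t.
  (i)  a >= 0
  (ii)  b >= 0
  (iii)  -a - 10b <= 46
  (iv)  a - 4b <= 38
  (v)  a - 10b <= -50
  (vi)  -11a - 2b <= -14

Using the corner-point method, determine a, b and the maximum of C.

a = 5/14, b = 141/28, maximum C = -755/14

Extreme points and C = -10a - 10b:
  (0, 7) → C = -70
  (290/3, 44/3) → C = -3340/3
  (5/14, 141/28) → C = -755/14
The feasible region is unbounded (it extends along (0, 1), (4, 1)), but C strictly decreases along every unbounded feasible direction, so there is no improving ray and the maximum is attained at a vertex.

At the optimal vertex, a - 10b = -50 and -11a - 2b = -14.
Solving simultaneously gives a = 5/14, b = 141/28.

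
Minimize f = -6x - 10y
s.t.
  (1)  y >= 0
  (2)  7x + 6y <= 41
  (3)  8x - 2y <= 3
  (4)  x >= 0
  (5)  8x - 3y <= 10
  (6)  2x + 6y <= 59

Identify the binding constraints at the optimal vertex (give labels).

Corner points and f = -6x - 10y:
  (3/8, 0) → f = -9/4
  (0, 0) → f = 0
  (50/31, 307/62) → f = -1835/31
  (0, 41/6) → f = -205/3

The minimum is at (0, 41/6). Substituting into each constraint, equality holds for (2) and (4); the remaining constraints have slack.

(2) and (4)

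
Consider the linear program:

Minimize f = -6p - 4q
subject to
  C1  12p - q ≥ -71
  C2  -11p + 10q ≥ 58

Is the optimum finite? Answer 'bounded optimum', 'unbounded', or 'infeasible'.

unbounded

From the feasible point (-652/109, -85/109), moving in the direction (1, 12) keeps every constraint satisfied while f decreases without bound.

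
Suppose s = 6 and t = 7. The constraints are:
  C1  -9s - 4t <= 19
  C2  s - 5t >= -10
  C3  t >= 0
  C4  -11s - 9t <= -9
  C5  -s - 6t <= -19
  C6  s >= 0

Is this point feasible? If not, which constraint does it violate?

Constraint C2: s - 5t = -29, which is not ≥ -10. All other constraints are satisfied.

not feasible — violates C2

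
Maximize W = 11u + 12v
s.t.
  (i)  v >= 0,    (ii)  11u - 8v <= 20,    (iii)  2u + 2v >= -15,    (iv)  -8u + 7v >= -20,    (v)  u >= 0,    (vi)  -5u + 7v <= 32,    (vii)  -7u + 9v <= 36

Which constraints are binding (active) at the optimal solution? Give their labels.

(ii) and (vi)

Corner points and W = 11u + 12v:
  (20/11, 0) → W = 20
  (0, 0) → W = 0
  (396/37, 452/37) → W = 9780/37
  (0, 4) → W = 48
  (9, 11) → W = 231

The maximum is at (396/37, 452/37). Substituting into each constraint, equality holds for (ii) and (vi); the remaining constraints have slack.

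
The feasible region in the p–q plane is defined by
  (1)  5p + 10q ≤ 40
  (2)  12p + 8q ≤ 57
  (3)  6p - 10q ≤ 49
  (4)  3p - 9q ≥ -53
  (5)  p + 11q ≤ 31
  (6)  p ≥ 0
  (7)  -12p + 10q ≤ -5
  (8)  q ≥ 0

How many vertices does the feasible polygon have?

5

Pairwise boundary intersections that survive every other constraint:
  (25/8, 39/16)
  (26/9, 23/9)
  (19/4, 0)
  (365/142, 367/142)
  (5/12, 0)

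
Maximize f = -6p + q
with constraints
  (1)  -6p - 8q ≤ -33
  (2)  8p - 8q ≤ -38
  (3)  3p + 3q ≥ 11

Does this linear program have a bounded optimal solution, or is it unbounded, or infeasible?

unbounded

From the feasible point (-5/14, 123/28), moving in the direction (-3, 3) keeps every constraint satisfied while f increases without bound.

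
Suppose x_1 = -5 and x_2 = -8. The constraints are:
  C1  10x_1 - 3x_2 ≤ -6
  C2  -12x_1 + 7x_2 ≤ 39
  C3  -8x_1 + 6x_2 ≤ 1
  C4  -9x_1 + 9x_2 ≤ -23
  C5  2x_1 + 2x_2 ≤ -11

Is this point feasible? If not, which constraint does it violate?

feasible

C1: -26 ≤ -6 ✓
C2: 4 ≤ 39 ✓
C3: -8 ≤ 1 ✓
C4: -27 ≤ -23 ✓
C5: -26 ≤ -11 ✓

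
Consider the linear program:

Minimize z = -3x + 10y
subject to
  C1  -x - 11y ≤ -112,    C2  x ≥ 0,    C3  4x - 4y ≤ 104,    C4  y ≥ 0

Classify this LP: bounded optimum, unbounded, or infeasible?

Vertices and z = -3x + 10y:
  (0, 112/11) → z = 1120/11
  (199/6, 43/6) → z = -167/6
The feasible region has finitely many vertices and no improving ray; the minimum is -167/6 at (199/6, 43/6).

bounded optimum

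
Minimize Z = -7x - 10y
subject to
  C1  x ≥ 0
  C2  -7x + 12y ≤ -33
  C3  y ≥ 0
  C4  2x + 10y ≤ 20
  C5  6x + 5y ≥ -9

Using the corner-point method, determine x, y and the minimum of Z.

x = 10, y = 0, minimum Z = -70

Feasible corners and Z = -7x - 10y:
  (33/7, 0) → Z = -33
  (285/47, 37/47) → Z = -2365/47
  (10, 0) → Z = -70

At the optimal vertex, y = 0 and 2x + 10y = 20.
Solving simultaneously gives x = 10, y = 0.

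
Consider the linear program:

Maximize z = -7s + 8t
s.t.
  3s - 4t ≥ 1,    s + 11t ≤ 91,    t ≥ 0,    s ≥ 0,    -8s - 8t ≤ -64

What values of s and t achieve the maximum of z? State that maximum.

Vertices and z = -7s + 8t:
  (375/37, 272/37) → z = -449/37
  (33/7, 23/7) → z = -47/7
  (91, 0) → z = -637
  (8, 0) → z = -56

At the optimal vertex, 3s - 4t = 1 and -8s - 8t = -64.
Solving simultaneously gives s = 33/7, t = 23/7.

s = 33/7, t = 23/7, maximum z = -47/7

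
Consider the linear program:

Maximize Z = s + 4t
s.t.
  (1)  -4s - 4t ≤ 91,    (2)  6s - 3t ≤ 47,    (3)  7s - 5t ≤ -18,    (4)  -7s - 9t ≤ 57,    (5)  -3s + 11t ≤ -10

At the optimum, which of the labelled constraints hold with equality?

(3) and (5)

Feasible corners and Z = s + 4t:
  (-447/98, -39/14) → Z = -1539/98
  (-4, -2) → Z = -12
  (-537/104, -241/104) → Z = -1501/104

The maximum is at (-4, -2). Substituting into each constraint, equality holds for (3) and (5); the remaining constraints have slack.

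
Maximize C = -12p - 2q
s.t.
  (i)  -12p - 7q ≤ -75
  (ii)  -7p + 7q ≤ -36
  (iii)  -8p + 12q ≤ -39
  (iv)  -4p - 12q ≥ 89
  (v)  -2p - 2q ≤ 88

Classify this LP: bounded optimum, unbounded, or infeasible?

Extreme points and C = -12p - 2q:
  (1523/116, -342/29) → C = -3885/29
  (383/5, -603/5) → C = -678
The feasible region has finitely many vertices and no improving ray; the maximum is -3885/29 at (1523/116, -342/29).

bounded optimum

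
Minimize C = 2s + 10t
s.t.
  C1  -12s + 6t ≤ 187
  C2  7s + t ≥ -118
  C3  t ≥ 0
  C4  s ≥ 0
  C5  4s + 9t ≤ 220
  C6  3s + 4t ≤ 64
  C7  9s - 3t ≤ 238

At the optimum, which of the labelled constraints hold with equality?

C3 and C4

Vertices and C = 2s + 10t:
  (0, 0) → C = 0
  (64/3, 0) → C = 128/3
  (0, 16) → C = 160

The minimum is at (0, 0). Substituting into each constraint, equality holds for C3 and C4; the remaining constraints have slack.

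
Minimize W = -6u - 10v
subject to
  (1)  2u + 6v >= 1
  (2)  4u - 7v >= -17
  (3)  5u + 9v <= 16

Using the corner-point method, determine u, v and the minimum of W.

u = 29/4, v = -9/4, minimum W = -21

Vertices and W = -6u - 10v:
  (-5/2, 1) → W = 5
  (29/4, -9/4) → W = -21
  (-41/71, 149/71) → W = -1244/71

The optimum lies where 2u + 6v = 1 and 5u + 9v = 16.
Solving simultaneously gives u = 29/4, v = -9/4.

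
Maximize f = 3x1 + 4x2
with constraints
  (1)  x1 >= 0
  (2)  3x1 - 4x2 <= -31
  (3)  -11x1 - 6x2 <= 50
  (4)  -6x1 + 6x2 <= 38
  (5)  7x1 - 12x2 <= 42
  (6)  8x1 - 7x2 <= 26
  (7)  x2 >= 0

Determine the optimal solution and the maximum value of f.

x1 = 211/3, x2 = 230/3, maximum f = 1553/3

Extreme points and f = 3x1 + 4x2:
  (17/3, 12) → f = 65
  (321/11, 326/11) → f = 2267/11
  (211/3, 230/3) → f = 1553/3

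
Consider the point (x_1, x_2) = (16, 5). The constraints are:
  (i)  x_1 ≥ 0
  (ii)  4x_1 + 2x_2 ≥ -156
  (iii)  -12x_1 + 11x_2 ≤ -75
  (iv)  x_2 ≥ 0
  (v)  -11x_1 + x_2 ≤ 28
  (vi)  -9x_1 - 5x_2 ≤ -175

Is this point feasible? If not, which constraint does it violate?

not feasible — violates (vi)

Constraint (vi): -9x_1 - 5x_2 = -169, which is not ≤ -175. All other constraints are satisfied.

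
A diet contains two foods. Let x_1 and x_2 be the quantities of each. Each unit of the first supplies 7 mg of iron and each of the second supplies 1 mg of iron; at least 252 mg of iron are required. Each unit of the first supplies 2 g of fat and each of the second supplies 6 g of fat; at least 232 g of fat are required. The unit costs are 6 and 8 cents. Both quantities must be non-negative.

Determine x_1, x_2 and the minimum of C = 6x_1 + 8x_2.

The feasible region is unbounded (it extends along (0, 1), (1, 0)), but C strictly increases along every unbounded feasible direction, so there is no improving ray and the minimum is attained at a vertex.

At the optimal vertex, 7x_1 + x_2 = 252 and 2x_1 + 6x_2 = 232.
Solving simultaneously gives x_1 = 32, x_2 = 28.

x_1 = 32, x_2 = 28, minimum C = 416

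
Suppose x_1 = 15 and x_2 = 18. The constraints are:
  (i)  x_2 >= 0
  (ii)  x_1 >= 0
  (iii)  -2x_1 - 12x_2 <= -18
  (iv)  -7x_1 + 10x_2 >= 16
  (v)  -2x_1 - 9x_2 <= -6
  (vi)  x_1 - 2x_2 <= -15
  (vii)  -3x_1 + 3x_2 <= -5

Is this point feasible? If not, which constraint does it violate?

not feasible — violates (vii)

Constraint (vii): -3x_1 + 3x_2 = 9, which is not ≤ -5. All other constraints are satisfied.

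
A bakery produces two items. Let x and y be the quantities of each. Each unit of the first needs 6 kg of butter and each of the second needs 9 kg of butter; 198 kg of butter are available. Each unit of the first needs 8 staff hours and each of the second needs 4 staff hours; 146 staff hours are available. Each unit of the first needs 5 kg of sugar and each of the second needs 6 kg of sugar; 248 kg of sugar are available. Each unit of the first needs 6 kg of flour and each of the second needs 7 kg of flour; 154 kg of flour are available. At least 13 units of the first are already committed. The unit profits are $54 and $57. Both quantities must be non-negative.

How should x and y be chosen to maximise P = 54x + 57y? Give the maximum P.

x = 13, y = 21/2, maximum P = 2601/2

Extreme points and P = 54x + 57y:
  (73/4, 0) → P = 1971/2
  (13, 0) → P = 702
  (13, 21/2) → P = 2601/2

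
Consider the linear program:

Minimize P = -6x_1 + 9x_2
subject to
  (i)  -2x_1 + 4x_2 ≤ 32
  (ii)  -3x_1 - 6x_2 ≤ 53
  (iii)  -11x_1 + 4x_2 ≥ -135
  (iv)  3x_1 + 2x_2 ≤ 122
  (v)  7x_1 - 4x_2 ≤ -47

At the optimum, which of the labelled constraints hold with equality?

(ii) and (v)

Corner points and P = -6x_1 + 9x_2:
  (-101/6, -5/12) → P = 389/4
  (-3, 13/2) → P = 153/2
  (-247/27, -115/27) → P = 149/9

The minimum is at (-247/27, -115/27). Substituting into each constraint, equality holds for (ii) and (v); the remaining constraints have slack.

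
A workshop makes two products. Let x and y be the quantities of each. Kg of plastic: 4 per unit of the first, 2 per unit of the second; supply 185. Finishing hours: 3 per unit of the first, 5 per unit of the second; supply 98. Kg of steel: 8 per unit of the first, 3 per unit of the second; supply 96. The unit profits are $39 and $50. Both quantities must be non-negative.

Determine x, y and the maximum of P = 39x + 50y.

x = 6, y = 16, maximum P = 1034

Extreme points and P = 39x + 50y:
  (0, 0) → P = 0
  (0, 98/5) → P = 980
  (12, 0) → P = 468
  (6, 16) → P = 1034

The optimum lies where 3x + 5y = 98 and 8x + 3y = 96.
Solving simultaneously gives x = 6, y = 16.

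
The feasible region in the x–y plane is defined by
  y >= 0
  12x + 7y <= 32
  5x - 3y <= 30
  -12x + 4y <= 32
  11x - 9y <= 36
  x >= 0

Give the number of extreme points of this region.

3

Intersecting each pair of boundary lines and keeping only the points that satisfy every inequality leaves:
  (8/3, 0)
  (0, 0)
  (0, 32/7)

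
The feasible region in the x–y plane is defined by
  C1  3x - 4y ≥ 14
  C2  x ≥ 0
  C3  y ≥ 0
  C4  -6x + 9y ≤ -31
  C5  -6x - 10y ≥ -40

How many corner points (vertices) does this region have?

Of the 10 pairwise boundary intersections, those satisfying every inequality are:
  (31/6, 0)
  (20/3, 0)
  (335/57, 9/19)

3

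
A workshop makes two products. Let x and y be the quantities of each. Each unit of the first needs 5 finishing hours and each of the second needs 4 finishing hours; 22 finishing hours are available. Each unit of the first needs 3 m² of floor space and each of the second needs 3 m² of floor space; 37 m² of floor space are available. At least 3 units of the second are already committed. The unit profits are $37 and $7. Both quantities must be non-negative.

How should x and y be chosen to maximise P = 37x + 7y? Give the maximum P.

x = 2, y = 3, maximum P = 95

Extreme points and P = 37x + 7y:
  (0, 11/2) → P = 77/2
  (0, 3) → P = 21
  (2, 3) → P = 95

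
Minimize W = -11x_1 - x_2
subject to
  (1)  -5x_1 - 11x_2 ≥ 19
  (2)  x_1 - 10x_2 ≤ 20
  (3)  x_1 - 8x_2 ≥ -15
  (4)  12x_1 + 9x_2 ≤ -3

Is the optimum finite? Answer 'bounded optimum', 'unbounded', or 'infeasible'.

Vertices and W = -11x_1 - x_2:
  (30/61, -119/61) → W = -211/61
  (-317/51, 56/51) → W = 3431/51
  (-155, -35/2) → W = 3445/2
The feasible region has finitely many vertices and no improving ray; the minimum is -211/61 at (30/61, -119/61).

bounded optimum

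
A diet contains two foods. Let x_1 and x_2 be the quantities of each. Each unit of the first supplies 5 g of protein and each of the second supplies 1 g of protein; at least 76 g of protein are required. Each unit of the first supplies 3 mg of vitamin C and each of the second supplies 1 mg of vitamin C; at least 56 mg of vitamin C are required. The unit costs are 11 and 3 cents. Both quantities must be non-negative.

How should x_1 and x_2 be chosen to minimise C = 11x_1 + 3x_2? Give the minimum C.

x_1 = 10, x_2 = 26, minimum C = 188

The feasible region is unbounded (it extends along (0, 1), (1, 0)), but C strictly increases along every unbounded feasible direction, so there is no improving ray and the minimum is attained at a vertex.

The optimum lies where 5x_1 + x_2 = 76 and 3x_1 + x_2 = 56.
Solving simultaneously gives x_1 = 10, x_2 = 26.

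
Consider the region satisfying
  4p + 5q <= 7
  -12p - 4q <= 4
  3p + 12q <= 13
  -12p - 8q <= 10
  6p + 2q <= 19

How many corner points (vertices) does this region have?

Pairwise boundary intersections that survive every other constraint:
  (19/33, 31/33)
  (81/22, -17/11)
  (-25/33, 14/11)
  (1/6, -3/2)
  (43/6, -12)

5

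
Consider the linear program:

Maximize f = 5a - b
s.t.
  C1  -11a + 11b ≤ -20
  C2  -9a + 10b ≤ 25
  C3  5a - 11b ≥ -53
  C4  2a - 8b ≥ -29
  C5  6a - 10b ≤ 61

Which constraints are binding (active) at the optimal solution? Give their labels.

C4 and C5

Corner points and f = 5a - b:
  (479/66, 359/66) → f = 1018/33
  (-471/44, -551/44) → f = -41
  (389/14, 74/7) → f = 1797/14

The maximum is at (389/14, 74/7). Substituting into each constraint, equality holds for C4 and C5; the remaining constraints have slack.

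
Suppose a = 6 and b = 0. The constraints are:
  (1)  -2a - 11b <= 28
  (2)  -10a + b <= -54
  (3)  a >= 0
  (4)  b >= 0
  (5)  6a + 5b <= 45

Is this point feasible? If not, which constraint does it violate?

(1): -12 ≤ 28 ✓
(2): -60 ≤ -54 ✓
(3): 6 ≥ 0 ✓
(4): 0 ≥ 0 ✓
(5): 36 ≤ 45 ✓

feasible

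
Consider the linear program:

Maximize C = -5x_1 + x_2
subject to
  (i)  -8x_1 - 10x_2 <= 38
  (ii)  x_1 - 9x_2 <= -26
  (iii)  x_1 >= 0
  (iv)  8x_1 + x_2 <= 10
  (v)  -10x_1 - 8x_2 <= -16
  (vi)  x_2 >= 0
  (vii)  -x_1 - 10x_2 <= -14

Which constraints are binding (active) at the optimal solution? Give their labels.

(iii) and (iv)

Corner points and C = -5x_1 + x_2:
  (0, 26/9) → C = 26/9
  (64/73, 218/73) → C = -102/73
  (0, 10) → C = 10

The maximum is at (0, 10). Substituting into each constraint, equality holds for (iii) and (iv); the remaining constraints have slack.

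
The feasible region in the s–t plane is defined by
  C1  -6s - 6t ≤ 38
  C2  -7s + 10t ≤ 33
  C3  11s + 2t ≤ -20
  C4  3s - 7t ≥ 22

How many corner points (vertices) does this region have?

Of the 6 pairwise boundary intersections, those satisfying every inequality are:
  (-22/27, -149/27)
  (-67/30, -41/10)
  (-96/83, -302/83)

3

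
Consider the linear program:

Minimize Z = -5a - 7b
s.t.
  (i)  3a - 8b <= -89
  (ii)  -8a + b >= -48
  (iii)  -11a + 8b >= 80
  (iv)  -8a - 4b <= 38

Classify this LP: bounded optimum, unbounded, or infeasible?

From the feasible point (9/8, 739/64), moving in the direction (1, 8) keeps every constraint satisfied while Z decreases without bound.

unbounded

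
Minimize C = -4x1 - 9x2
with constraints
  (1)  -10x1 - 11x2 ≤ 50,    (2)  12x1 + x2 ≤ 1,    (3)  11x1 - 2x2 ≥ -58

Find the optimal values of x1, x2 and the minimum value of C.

x1 = -8/5, x2 = 101/5, minimum C = -877/5

Extreme points and C = -4x1 - 9x2:
  (1/2, -5) → C = 43
  (-246/47, 10/47) → C = 894/47
  (-8/5, 101/5) → C = -877/5

The optimum lies where 12x1 + x2 = 1 and 11x1 - 2x2 = -58.
Solving simultaneously gives x1 = -8/5, x2 = 101/5.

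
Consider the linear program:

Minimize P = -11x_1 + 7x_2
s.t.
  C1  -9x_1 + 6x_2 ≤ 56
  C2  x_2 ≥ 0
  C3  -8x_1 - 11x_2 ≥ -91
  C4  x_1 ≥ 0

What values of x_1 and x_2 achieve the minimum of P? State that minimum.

Vertices and P = -11x_1 + 7x_2:
  (91/8, 0) → P = -1001/8
  (0, 0) → P = 0
  (0, 91/11) → P = 637/11

The binding constraints are x_2 = 0 and -8x_1 - 11x_2 = -91.
Solving simultaneously gives x_1 = 91/8, x_2 = 0.

x_1 = 91/8, x_2 = 0, minimum P = -1001/8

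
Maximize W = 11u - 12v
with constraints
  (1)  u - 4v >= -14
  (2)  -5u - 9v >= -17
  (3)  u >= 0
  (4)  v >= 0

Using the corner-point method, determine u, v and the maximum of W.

Vertices and W = 11u - 12v:
  (0, 17/9) → W = -68/3
  (17/5, 0) → W = 187/5
  (0, 0) → W = 0

The optimum lies where -5u - 9v = -17 and v = 0.
Solving simultaneously gives u = 17/5, v = 0.

u = 17/5, v = 0, maximum W = 187/5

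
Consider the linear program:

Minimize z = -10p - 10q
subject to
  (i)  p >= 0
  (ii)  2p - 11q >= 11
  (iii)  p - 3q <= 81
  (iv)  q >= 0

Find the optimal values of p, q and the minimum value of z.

p = 858/5, q = 151/5, minimum z = -2018

Feasible corners and z = -10p - 10q:
  (858/5, 151/5) → z = -2018
  (11/2, 0) → z = -55
  (81, 0) → z = -810

At the optimal vertex, 2p - 11q = 11 and p - 3q = 81.
Solving simultaneously gives p = 858/5, q = 151/5.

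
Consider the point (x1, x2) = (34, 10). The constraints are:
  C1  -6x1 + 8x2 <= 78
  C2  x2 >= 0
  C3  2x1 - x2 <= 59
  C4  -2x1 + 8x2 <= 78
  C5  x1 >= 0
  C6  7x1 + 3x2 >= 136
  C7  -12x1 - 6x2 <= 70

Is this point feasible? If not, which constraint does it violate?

feasible

C1: -124 ≤ 78 ✓
C2: 10 ≥ 0 ✓
C3: 58 ≤ 59 ✓
C4: 12 ≤ 78 ✓
C5: 34 ≥ 0 ✓
C6: 268 ≥ 136 ✓
C7: -468 ≤ 70 ✓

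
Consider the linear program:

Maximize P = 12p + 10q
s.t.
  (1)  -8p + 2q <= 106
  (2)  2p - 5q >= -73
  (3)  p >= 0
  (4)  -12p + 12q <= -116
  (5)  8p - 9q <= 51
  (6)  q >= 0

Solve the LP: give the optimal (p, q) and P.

Corner points and P = 12p + 10q:
  (364/9, 277/9) → P = 7138/9
  (456/11, 343/11) → P = 8902/11
  (36, 79/3) → P = 2086/3

p = 456/11, q = 343/11, maximum P = 8902/11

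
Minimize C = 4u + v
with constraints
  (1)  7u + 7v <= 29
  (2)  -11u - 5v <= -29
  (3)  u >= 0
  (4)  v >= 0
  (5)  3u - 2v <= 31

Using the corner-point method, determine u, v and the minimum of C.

u = 29/21, v = 58/21, minimum C = 58/7

At the optimal vertex, 7u + 7v = 29 and -11u - 5v = -29.
Solving simultaneously gives u = 29/21, v = 58/21.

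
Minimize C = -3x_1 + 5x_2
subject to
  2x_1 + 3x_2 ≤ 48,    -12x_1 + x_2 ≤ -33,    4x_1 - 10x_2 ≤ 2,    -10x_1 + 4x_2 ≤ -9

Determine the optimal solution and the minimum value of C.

x_1 = 243/16, x_2 = 47/8, minimum C = -259/16

Extreme points and C = -3x_1 + 5x_2:
  (243/16, 47/8) → C = -259/16
  (219/38, 231/19) → C = 87/2
  (82/29, 27/29) → C = -111/29
  (123/38, 111/19) → C = 39/2

The binding constraints are 2x_1 + 3x_2 = 48 and 4x_1 - 10x_2 = 2.
Solving simultaneously gives x_1 = 243/16, x_2 = 47/8.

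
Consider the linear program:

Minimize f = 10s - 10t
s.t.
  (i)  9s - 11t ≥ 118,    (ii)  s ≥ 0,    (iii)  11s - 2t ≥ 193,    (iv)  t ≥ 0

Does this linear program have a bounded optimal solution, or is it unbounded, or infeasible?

Feasible corners and f = 10s - 10t:
  (1887/103, 439/103) → f = 14480/103
  (193/11, 0) → f = 1930/11
The feasible region has finitely many vertices and no improving ray; the minimum is 14480/103 at (1887/103, 439/103).

bounded optimum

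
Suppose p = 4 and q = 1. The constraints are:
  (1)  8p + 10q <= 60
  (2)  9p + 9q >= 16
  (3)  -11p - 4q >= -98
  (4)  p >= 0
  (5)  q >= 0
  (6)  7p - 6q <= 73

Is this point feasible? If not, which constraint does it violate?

feasible

(1): 42 ≤ 60 ✓
(2): 45 ≥ 16 ✓
(3): -48 ≥ -98 ✓
(4): 4 ≥ 0 ✓
(5): 1 ≥ 0 ✓
(6): 22 ≤ 73 ✓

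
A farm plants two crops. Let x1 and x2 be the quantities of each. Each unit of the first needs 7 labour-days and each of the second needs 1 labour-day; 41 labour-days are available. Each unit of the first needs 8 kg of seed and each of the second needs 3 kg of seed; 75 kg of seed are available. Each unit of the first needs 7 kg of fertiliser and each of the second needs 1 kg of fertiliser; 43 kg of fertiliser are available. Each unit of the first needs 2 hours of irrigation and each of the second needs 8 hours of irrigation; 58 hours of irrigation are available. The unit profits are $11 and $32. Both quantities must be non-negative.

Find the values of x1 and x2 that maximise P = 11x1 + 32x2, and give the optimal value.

x1 = 5, x2 = 6, maximum P = 247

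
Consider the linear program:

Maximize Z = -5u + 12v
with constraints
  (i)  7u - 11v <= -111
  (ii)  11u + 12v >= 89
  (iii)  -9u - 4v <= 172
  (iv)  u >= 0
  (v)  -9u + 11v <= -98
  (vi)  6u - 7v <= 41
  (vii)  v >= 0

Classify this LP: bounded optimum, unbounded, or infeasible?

The boundaries 7u - 11v = -111 and u = 0 meet at (0, 111/11), but that point violates -9u + 11v ≤ -98. Every candidate vertex is excluded by some other constraint, so the feasible region is empty.

infeasible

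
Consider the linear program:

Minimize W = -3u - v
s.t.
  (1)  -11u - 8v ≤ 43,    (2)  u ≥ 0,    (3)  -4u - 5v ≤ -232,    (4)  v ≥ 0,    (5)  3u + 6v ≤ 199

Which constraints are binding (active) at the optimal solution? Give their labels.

(4) and (5)

Extreme points and W = -3u - v:
  (58, 0) → W = -174
  (397/9, 100/9) → W = -1291/9
  (199/3, 0) → W = -199

The minimum is at (199/3, 0). Substituting into each constraint, equality holds for (4) and (5); the remaining constraints have slack.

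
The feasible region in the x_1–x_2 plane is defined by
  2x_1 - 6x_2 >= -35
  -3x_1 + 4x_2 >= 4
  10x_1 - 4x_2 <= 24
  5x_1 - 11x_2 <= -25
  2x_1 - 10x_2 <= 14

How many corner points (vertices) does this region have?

4

Intersecting each pair of boundary lines and keeping only the points that satisfy every inequality leaves:
  (71/13, 199/26)
  (-217/4, -49/4)
  (182/45, 37/9)
  (-101/7, -30/7)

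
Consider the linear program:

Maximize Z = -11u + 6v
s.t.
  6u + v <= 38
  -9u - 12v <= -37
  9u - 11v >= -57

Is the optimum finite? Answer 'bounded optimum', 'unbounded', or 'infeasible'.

bounded optimum

Feasible corners and Z = -11u + 6v:
  (419/63, -40/21) → Z = -5329/63
  (361/75, 228/25) → Z = 133/75
  (-277/207, 94/23) → Z = 8123/207
The feasible region has finitely many vertices and no improving ray; the maximum is 8123/207 at (-277/207, 94/23).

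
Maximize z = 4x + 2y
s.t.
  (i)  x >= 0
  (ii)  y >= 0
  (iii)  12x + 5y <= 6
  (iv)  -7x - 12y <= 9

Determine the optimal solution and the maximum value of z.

x = 0, y = 6/5, maximum z = 12/5

Vertices and z = 4x + 2y:
  (0, 0) → z = 0
  (0, 6/5) → z = 12/5
  (1/2, 0) → z = 2

At the optimal vertex, x = 0 and 12x + 5y = 6.
Solving simultaneously gives x = 0, y = 6/5.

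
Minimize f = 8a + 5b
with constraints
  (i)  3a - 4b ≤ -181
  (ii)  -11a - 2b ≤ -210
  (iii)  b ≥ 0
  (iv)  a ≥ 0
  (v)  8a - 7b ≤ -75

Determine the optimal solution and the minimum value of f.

Extreme points and f = 8a + 5b:
  (239/25, 2621/50) → f = 16929/50
  (967/11, 1223/11) → f = 13851/11
  (0, 105) → f = 525
The feasible region is unbounded (it extends along (0, 1), (7, 8)), but f strictly increases along every unbounded feasible direction, so there is no improving ray and the minimum is attained at a vertex.

The optimum lies where 3a - 4b = -181 and -11a - 2b = -210.
Solving simultaneously gives a = 239/25, b = 2621/50.

a = 239/25, b = 2621/50, minimum f = 16929/50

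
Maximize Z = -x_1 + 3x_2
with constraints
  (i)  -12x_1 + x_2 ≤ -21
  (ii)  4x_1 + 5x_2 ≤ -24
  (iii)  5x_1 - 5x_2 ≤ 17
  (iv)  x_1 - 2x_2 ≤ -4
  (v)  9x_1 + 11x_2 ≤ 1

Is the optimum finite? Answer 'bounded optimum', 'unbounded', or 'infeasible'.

infeasible

The boundaries 4x_1 + 5x_2 = -24 and x_1 - 2x_2 = -4 meet at (-68/13, -8/13), but that point violates -12x_1 + x_2 ≤ -21. Every candidate vertex is excluded by some other constraint, so the feasible region is empty.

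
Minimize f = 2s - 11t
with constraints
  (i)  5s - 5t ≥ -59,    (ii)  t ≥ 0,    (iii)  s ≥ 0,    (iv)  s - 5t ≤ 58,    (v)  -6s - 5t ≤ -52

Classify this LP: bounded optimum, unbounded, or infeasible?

unbounded

From the feasible point (0, 59/5), moving in the direction (5, 5) keeps every constraint satisfied while f decreases without bound.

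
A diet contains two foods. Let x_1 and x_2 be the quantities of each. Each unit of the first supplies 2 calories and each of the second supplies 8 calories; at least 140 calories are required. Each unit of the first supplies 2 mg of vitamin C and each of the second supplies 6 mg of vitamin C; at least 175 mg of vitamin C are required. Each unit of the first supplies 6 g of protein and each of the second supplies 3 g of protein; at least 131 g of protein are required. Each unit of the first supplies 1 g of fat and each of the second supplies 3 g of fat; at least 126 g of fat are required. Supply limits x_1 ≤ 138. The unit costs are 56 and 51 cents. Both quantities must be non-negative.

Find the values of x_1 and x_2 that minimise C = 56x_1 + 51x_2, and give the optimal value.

x_1 = 1, x_2 = 125/3, minimum C = 2181

Vertices and C = 56x_1 + 51x_2:
  (0, 131/3) → C = 2227
  (126, 0) → C = 7056
  (138, 0) → C = 7728
  (1, 125/3) → C = 2181
The feasible region is unbounded (it extends along (0, 1)), but C strictly increases along every unbounded feasible direction, so there is no improving ray and the minimum is attained at a vertex.

At the optimal vertex, 6x_1 + 3x_2 = 131 and x_1 + 3x_2 = 126.
Solving simultaneously gives x_1 = 1, x_2 = 125/3.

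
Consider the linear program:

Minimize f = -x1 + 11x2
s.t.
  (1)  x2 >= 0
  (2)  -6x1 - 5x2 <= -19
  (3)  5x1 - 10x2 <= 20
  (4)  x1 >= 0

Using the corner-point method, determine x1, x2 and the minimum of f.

Vertices and f = -x1 + 11x2:
  (19/6, 0) → f = -19/6
  (4, 0) → f = -4
  (0, 19/5) → f = 209/5
The feasible region is unbounded (it extends along (0, 1), (2, 1)), but f strictly increases along every unbounded feasible direction, so there is no improving ray and the minimum is attained at a vertex.

x1 = 4, x2 = 0, minimum f = -4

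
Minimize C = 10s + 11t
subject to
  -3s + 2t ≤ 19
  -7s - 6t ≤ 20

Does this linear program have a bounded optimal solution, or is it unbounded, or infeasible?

From the feasible point (-77/16, 73/32), moving in the direction (6, -7) keeps every constraint satisfied while C decreases without bound.

unbounded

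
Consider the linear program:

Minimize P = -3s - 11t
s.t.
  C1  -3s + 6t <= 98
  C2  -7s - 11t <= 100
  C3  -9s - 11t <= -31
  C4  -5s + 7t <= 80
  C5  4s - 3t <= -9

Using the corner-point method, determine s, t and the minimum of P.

Extreme points and P = -3s - 11t:
  (-663/118, 875/118) → P = -3818/59
  (-6/71, 205/71) → P = -2237/71
  (177/13, 275/13) → P = -3556/13

The binding constraints are -5s + 7t = 80 and 4s - 3t = -9.
Solving simultaneously gives s = 177/13, t = 275/13.

s = 177/13, t = 275/13, minimum P = -3556/13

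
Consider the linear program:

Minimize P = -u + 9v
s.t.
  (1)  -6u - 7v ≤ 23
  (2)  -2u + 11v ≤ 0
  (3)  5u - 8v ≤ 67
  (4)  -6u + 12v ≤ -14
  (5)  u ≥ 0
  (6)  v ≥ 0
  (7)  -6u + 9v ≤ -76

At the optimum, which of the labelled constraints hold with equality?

Corner points and P = -u + 9v:
  (737/39, 134/39) → P = 469/39
  (209/12, 19/6) → P = 133/12
  (67/5, 0) → P = -67/5
  (38/3, 0) → P = -38/3

The minimum is at (67/5, 0). Substituting into each constraint, equality holds for (3) and (6); the remaining constraints have slack.

(3) and (6)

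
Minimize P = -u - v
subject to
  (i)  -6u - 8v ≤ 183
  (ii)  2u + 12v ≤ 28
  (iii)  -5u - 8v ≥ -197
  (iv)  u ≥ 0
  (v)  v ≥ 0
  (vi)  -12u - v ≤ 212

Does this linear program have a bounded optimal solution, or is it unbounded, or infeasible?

Vertices and P = -u - v:
  (0, 7/3) → P = -7/3
  (14, 0) → P = -14
  (0, 0) → P = 0
The feasible region has finitely many vertices and no improving ray; the minimum is -14 at (14, 0).

bounded optimum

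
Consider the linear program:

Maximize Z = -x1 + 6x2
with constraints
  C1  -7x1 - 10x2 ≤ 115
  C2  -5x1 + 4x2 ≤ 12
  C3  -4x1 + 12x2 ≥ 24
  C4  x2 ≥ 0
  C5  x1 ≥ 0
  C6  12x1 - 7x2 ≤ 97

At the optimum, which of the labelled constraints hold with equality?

C2 and C6

Feasible corners and Z = -x1 + 6x2:
  (0, 3) → Z = 18
  (472/13, 629/13) → Z = 254
  (0, 2) → Z = 12
  (333/29, 169/29) → Z = 681/29

The maximum is at (472/13, 629/13). Substituting into each constraint, equality holds for C2 and C6; the remaining constraints have slack.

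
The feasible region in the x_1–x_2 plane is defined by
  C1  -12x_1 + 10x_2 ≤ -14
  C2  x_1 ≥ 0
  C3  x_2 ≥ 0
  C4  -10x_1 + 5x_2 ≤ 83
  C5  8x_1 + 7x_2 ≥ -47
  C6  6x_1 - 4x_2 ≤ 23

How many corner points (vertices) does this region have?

The feasible vertices (each the meet of two boundaries and inside every other half-plane) are:
  (7/6, 0)
  (29/2, 16)
  (23/6, 0)

3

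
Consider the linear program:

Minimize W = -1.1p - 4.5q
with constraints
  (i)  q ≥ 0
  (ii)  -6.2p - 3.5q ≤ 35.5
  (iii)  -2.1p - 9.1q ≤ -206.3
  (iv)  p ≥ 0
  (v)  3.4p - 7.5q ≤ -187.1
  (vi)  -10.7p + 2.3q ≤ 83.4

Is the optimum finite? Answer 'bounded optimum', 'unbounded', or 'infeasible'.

From the feasible point (0, 1871/75), moving in the direction (7.5, 3.4) keeps every constraint satisfied while W decreases without bound.

unbounded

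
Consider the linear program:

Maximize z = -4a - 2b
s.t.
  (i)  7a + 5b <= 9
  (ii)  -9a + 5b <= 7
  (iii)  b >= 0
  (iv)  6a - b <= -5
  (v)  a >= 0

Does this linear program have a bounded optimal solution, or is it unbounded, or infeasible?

infeasible

The boundaries 7a + 5b = 9 and -9a + 5b = 7 meet at (1/8, 13/8), but that point violates 6a - b ≤ -5. Every candidate vertex is excluded by some other constraint, so the feasible region is empty.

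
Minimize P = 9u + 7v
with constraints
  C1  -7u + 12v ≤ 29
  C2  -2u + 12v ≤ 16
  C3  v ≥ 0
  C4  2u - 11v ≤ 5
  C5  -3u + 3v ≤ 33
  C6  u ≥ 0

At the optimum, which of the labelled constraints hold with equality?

C3 and C6

Vertices and P = 9u + 7v:
  (118, 21) → P = 1209
  (0, 4/3) → P = 28/3
  (5/2, 0) → P = 45/2
  (0, 0) → P = 0

The minimum is at (0, 0). Substituting into each constraint, equality holds for C3 and C6; the remaining constraints have slack.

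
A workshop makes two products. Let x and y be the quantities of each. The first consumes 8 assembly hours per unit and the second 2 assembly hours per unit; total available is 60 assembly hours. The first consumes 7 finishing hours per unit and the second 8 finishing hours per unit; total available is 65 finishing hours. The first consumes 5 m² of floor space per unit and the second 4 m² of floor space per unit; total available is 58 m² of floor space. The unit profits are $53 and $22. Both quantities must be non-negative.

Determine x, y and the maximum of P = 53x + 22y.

Corner points and P = 53x + 22y:
  (0, 0) → P = 0
  (0, 65/8) → P = 715/4
  (15/2, 0) → P = 795/2
  (7, 2) → P = 415

At the optimal vertex, 8x + 2y = 60 and 7x + 8y = 65.
Solving simultaneously gives x = 7, y = 2.

x = 7, y = 2, maximum P = 415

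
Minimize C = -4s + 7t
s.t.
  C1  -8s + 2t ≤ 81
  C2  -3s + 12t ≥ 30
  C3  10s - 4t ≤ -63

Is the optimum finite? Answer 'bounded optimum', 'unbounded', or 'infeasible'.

Extreme points and C = -4s + 7t:
  (-152/15, -1/30) → C = 403/10
  (-53/9, 37/36) → C = 123/4
The feasible region has finitely many vertices and no improving ray; the minimum is 123/4 at (-53/9, 37/36).

bounded optimum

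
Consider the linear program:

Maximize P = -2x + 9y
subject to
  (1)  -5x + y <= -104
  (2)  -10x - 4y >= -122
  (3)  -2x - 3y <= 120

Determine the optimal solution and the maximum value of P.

x = 269/15, y = -43/3, maximum P = -2473/15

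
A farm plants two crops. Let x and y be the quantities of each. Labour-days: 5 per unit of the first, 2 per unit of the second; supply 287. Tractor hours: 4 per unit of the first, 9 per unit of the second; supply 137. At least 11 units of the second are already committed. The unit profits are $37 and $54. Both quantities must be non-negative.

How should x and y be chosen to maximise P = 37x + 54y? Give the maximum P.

Feasible corners and P = 37x + 54y:
  (0, 137/9) → P = 822
  (0, 11) → P = 594
  (19/2, 11) → P = 1891/2

The binding constraints are 4x + 9y = 137 and y = 11.
Solving simultaneously gives x = 19/2, y = 11.

x = 19/2, y = 11, maximum P = 1891/2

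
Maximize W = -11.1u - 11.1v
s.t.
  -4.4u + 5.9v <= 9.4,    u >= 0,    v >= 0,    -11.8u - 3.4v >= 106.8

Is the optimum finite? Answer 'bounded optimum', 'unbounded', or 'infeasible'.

The boundaries -4.4u + 5.9v = 9.4 and u = 0 meet at (0, 94/59), but that point violates -11.8u - 3.4v ≥ 106.8. Every candidate vertex is excluded by some other constraint, so the feasible region is empty.

infeasible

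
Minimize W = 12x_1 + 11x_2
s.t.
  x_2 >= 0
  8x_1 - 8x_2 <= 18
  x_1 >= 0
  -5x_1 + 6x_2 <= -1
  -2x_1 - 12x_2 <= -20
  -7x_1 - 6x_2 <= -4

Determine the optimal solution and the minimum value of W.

The optimum lies where -5x_1 + 6x_2 = -1 and -2x_1 - 12x_2 = -20.
Solving simultaneously gives x_1 = 11/6, x_2 = 49/36.

x_1 = 11/6, x_2 = 49/36, minimum W = 1331/36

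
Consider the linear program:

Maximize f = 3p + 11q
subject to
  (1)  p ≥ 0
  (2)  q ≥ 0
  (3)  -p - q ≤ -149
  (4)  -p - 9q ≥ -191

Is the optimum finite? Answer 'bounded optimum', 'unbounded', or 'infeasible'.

Vertices and f = 3p + 11q:
  (149, 0) → f = 447
  (191, 0) → f = 573
  (575/4, 21/4) → f = 489
The feasible region has finitely many vertices and no improving ray; the maximum is 573 at (191, 0).

bounded optimum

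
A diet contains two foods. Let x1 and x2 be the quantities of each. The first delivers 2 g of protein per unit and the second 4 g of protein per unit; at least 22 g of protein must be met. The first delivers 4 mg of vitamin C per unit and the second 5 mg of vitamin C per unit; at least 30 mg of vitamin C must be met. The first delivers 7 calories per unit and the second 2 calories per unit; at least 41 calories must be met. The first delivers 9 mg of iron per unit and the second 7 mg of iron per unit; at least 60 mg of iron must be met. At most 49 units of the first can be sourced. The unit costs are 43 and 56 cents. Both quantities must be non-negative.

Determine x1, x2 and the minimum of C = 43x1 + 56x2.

x1 = 5, x2 = 3, minimum C = 383

The feasible region is unbounded (it extends along (0, 1)), but C strictly increases along every unbounded feasible direction, so there is no improving ray and the minimum is attained at a vertex.

The binding constraints are 2x1 + 4x2 = 22 and 7x1 + 2x2 = 41.
Solving simultaneously gives x1 = 5, x2 = 3.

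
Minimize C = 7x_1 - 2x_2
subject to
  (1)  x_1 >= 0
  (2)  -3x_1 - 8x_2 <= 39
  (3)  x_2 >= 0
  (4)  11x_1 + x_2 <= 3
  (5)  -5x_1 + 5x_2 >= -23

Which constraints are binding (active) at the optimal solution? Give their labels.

(1) and (4)

Corner points and C = 7x_1 - 2x_2:
  (0, 0) → C = 0
  (0, 3) → C = -6
  (3/11, 0) → C = 21/11

The minimum is at (0, 3). Substituting into each constraint, equality holds for (1) and (4); the remaining constraints have slack.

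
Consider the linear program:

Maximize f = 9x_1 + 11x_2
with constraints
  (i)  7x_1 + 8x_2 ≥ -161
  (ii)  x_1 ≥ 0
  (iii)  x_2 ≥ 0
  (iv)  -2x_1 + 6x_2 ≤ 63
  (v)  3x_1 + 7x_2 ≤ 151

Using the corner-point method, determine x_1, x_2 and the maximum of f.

Vertices and f = 9x_1 + 11x_2:
  (0, 0) → f = 0
  (0, 21/2) → f = 231/2
  (151/3, 0) → f = 453
  (465/32, 491/32) → f = 4793/16

The optimum lies where x_2 = 0 and 3x_1 + 7x_2 = 151.
Solving simultaneously gives x_1 = 151/3, x_2 = 0.

x_1 = 151/3, x_2 = 0, maximum f = 453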